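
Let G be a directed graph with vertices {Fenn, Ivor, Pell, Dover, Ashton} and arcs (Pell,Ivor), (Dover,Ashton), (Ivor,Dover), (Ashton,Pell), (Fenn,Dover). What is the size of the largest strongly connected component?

{Ivor, Pell, Dover, Ashton} are all mutually reachable — one SCC of size 4.
{Fenn} is an SCC by itself.
The largest has 4 vertices.

4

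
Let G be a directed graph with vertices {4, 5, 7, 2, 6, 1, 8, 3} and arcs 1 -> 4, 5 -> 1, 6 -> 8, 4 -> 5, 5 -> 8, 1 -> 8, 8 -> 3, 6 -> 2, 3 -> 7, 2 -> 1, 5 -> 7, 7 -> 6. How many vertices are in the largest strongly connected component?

8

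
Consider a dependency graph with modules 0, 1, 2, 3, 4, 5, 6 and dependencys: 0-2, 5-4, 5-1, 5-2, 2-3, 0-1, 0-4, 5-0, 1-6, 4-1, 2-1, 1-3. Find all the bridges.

The edges on the cycle 5-0-4-5 are not bridges since each lies on that cycle.
But removing 6-1 disconnects 6 from 1 — this is a bridge.

1-6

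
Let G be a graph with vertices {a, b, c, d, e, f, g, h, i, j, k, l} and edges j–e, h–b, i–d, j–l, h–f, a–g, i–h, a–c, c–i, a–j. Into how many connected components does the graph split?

2

k is isolated — a component by itself.
Starting from a we can reach a, b, c, d, e, f, g, h, i, j, l. That is one component of size 11.
Total: 2 components.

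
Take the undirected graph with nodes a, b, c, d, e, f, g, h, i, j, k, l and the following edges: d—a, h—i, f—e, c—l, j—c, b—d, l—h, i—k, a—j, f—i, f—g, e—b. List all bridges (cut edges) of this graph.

f-g, i-k

The edges on the cycle f-e-b-d-a-j-c-l-h-i-f are not bridges since each lies on that cycle.
But removing f—g disconnects f from g; removing i—k disconnects i from k — these are bridges.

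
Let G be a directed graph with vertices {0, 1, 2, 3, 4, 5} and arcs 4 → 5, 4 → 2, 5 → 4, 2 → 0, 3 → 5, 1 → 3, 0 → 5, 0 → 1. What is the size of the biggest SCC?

6

{0, 1, 2, 3, 4, 5} are all mutually reachable — one SCC of size 6.
The largest has 6 vertices.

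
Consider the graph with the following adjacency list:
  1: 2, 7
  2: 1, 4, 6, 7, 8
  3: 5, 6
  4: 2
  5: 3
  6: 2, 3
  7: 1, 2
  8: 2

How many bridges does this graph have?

The edges on the cycle 1-7-2-1 are not bridges since each lies on that cycle.
But removing 2-8 disconnects 2 from 8; removing 2-4 disconnects 2 from 4; removing 6-3 disconnects 6 from 3; removing 2-6 disconnects 2 from 6 — these are bridges.
In total 5 edges are bridges.

5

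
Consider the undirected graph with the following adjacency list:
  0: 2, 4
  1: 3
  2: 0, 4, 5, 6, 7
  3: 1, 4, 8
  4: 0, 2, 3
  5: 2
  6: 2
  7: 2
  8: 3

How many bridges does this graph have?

The edges on the cycle 2-4-0-2 are not bridges since each lies on that cycle.
But removing 4-3 disconnects 4 from 3; removing 3-8 disconnects 3 from 8; removing 2-7 disconnects 2 from 7; removing 2-5 disconnects 2 from 5 — these are bridges.
In total 6 edges are bridges.

6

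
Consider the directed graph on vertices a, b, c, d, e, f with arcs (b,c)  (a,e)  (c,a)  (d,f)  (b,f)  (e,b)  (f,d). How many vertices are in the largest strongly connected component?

{a, b, c, e} are all mutually reachable — one SCC of size 4.
{d, f} are all mutually reachable — one SCC of size 2.
The largest has 4 vertices.

4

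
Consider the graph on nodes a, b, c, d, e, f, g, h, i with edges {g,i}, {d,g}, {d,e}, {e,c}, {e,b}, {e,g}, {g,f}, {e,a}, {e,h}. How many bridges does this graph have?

6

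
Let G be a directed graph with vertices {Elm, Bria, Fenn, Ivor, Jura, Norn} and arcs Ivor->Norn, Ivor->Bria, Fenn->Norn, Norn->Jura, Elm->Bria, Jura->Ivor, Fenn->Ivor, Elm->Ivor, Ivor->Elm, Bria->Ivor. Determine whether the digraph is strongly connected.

There is no directed path from Bria to Fenn, so the graph is not strongly connected.

No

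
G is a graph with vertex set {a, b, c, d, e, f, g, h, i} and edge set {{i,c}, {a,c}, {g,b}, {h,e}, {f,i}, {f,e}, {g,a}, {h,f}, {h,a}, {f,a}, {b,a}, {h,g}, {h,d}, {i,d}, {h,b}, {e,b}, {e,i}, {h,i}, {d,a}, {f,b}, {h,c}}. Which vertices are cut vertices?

none

Removing e, for instance, still leaves 1 component. No single vertex removal increases the component count — the graph has no articulation points.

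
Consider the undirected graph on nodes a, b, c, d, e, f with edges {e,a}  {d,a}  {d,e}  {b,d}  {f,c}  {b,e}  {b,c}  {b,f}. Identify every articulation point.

b

Removing b increases the component count from 1 to 2, so b is a cut vertex.
By contrast removing c leaves 1 component; it is not a cut vertex. No other vertex is a cut vertex either.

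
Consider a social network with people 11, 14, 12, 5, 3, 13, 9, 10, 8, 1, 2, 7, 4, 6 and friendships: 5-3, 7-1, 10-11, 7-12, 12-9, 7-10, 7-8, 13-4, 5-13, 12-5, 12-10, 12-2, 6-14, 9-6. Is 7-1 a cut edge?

Removing 7-1 leaves no path between 7 and 1: the component count goes from 1 to 2. So it is a bridge.

Yes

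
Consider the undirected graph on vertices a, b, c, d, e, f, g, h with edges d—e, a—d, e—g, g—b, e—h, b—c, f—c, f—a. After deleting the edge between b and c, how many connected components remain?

1

b and c are still connected via b-g-e-d-a-f-c, so the component count stays at 1.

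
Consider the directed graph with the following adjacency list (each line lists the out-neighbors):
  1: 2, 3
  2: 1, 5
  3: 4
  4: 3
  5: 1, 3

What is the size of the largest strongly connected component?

{1, 2, 5} are all mutually reachable — one SCC of size 3.
{3, 4} are all mutually reachable — one SCC of size 2.
The largest has 3 vertices.

3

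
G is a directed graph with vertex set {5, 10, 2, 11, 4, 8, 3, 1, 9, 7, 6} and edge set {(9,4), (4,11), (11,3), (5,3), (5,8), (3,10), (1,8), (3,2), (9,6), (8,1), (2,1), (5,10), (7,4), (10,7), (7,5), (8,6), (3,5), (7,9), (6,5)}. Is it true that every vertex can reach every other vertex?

From 6 we can reach every vertex (1, 2, 3, 4, 5, 6, 7, 8, 9, 10, 11), and every vertex can reach 6 (1, 2, 3, 4, 5, 6, 7, 8, 9, 10, 11). So the whole graph is one strongly connected component.

Yes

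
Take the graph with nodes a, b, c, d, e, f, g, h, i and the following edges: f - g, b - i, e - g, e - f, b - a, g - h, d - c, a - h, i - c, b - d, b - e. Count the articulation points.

Removing b increases the component count from 1 to 2, so b is a cut vertex.
By contrast removing g leaves 1 component; it is not a cut vertex. No other vertex is a cut vertex either.

1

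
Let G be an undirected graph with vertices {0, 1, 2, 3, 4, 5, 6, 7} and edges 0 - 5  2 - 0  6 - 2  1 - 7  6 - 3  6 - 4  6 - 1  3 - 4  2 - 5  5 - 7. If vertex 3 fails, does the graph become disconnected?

Deleting 3 leaves 1 component (was 1) (its neighbors 4, 6 remain connected to each other), so 3 is not a cut vertex.

No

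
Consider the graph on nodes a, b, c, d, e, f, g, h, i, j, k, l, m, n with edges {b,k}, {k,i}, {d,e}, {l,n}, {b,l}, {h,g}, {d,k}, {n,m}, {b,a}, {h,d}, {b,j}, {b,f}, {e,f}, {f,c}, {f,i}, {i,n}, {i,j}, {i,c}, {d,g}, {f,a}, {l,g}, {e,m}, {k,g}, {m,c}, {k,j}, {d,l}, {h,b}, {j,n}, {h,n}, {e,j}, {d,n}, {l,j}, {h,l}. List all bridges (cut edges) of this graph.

none

The edges on the cycle h-d-k-i-c-m-n-h are not bridges since each lies on that cycle.
Every edge lies on some cycle, so there are no bridges.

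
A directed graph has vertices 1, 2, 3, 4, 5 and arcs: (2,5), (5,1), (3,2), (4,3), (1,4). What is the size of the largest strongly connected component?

5

{1, 2, 3, 4, 5} are all mutually reachable — one SCC of size 5.
The largest has 5 vertices.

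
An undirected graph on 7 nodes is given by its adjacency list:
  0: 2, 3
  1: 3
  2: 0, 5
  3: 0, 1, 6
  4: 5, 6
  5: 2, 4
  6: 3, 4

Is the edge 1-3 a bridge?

Removing 1-3 leaves no path between 1 and 3: the component count goes from 1 to 2. So it is a bridge.

Yes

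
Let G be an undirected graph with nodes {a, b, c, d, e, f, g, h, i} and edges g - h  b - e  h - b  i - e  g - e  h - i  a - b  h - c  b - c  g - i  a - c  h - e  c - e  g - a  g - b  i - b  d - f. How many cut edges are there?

1

The edges on the cycle g-a-b-h-g are not bridges since each lies on that cycle.
But removing f - d disconnects f from d — this is a bridge.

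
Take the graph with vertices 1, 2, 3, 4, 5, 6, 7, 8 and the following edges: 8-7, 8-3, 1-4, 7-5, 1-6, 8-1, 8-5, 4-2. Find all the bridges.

1-4, 1-6, 1-8, 2-4, 3-8

The edges on the cycle 8-7-5-8 are not bridges since each lies on that cycle.
But removing 1-4 disconnects 1 from 4; removing 8-1 disconnects 8 from 1; removing 1-6 disconnects 1 from 6; removing 8-3 disconnects 8 from 3 — these are bridges.
In total 5 edges are bridges.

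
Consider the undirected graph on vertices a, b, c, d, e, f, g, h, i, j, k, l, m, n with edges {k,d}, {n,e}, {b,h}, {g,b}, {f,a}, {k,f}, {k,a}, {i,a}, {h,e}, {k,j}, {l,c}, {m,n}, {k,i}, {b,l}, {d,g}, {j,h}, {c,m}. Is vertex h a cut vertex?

No

Deleting h leaves 1 component (was 1) (its neighbors b, e, j remain connected to each other), so h is not a cut vertex.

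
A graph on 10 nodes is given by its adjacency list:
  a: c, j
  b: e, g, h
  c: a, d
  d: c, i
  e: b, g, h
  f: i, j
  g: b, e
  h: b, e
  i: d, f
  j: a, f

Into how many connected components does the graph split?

2

Starting from b we can reach b, e, g, h. That is one component of size 4.
Starting from a we can reach a, c, d, f, i, j. That is one component of size 6.
Total: 2 components.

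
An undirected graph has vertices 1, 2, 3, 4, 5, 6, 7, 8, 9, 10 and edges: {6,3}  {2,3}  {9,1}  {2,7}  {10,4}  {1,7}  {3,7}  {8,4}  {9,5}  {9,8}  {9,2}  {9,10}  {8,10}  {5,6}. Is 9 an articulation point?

Deleting 9 raises the number of components from 1 to 2, so 9 is a cut vertex.

Yes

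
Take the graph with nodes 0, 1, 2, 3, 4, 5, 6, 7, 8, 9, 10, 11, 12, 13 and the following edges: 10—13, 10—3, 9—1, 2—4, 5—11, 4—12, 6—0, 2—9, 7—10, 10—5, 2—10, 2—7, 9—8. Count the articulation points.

5

Removing 2 increases the component count from 2 to 4, so 2 is a cut vertex.
Removing 4 increases the component count from 2 to 3, so 4 is a cut vertex.
Removing 5 increases the component count from 2 to 3, so 5 is a cut vertex.
Likewise 9, 10 are cut vertices.
By contrast removing 6 leaves 2 components; it is not a cut vertex. No other vertex is a cut vertex either.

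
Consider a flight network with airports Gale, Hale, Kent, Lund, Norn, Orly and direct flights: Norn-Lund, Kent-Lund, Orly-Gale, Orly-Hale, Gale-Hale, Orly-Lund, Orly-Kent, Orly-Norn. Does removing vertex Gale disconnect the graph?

No

Deleting Gale leaves 1 component (was 1) (its neighbors Hale, Orly remain connected to each other), so Gale is not a cut vertex.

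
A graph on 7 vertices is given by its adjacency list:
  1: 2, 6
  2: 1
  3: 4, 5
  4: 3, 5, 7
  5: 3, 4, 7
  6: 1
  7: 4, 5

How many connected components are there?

2

Starting from 1 we can reach 1, 2, 6. That is one component of size 3.
Starting from 3 we can reach 3, 4, 5, 7. That is one component of size 4.
Total: 2 components.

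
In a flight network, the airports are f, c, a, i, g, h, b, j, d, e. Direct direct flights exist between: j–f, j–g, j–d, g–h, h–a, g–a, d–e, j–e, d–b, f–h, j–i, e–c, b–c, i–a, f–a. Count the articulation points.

1

Removing j increases the component count from 1 to 2, so j is a cut vertex.
By contrast removing f leaves 1 component; it is not a cut vertex. No other vertex is a cut vertex either.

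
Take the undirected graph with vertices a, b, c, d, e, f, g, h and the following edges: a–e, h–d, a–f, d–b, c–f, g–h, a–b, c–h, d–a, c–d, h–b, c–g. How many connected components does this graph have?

1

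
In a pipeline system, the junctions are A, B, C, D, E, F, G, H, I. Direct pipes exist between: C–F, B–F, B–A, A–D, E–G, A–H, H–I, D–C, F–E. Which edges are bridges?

A-H, E-F, E-G, H-I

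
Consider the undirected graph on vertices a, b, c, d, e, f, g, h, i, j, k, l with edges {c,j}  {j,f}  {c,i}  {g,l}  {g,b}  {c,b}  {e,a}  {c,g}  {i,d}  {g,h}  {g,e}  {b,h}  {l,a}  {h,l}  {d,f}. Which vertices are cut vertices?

Removing c increases the component count from 2 to 3, so c is a cut vertex.
By contrast removing a leaves 2 components; it is not a cut vertex. No other vertex is a cut vertex either.

c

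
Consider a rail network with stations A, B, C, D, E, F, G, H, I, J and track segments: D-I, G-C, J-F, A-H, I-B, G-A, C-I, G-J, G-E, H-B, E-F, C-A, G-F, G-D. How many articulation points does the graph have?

Removing G increases the component count from 1 to 2, so G is a cut vertex.
By contrast removing C leaves 1 component; it is not a cut vertex. No other vertex is a cut vertex either.

1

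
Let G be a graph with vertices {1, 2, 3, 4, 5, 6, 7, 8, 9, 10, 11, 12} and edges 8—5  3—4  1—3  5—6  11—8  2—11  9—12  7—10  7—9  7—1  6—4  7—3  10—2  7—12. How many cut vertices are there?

1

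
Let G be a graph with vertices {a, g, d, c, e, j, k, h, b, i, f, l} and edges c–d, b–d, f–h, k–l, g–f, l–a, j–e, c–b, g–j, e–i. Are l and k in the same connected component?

Yes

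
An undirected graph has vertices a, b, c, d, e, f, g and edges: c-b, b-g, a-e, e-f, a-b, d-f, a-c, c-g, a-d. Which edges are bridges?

none

The edges on the cycle a-d-f-e-a are not bridges since each lies on that cycle.
Every edge lies on some cycle, so there are no bridges.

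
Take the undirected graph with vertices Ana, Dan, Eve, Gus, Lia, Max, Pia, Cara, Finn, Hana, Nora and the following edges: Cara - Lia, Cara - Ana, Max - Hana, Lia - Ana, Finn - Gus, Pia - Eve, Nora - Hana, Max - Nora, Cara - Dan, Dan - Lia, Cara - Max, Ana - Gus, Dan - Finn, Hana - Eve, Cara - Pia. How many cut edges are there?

The edges on the cycle Cara-Dan-Finn-Gus-Ana-Cara are not bridges since each lies on that cycle.
Every edge lies on some cycle, so there are no bridges.

0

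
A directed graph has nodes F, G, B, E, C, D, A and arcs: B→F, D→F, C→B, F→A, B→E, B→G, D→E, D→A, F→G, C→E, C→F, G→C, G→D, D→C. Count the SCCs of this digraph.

{B, C, D, F, G} are all mutually reachable — one SCC of size 5.
{E} is an SCC by itself.
{A} is an SCC by itself.
That gives 3 strongly connected components.

3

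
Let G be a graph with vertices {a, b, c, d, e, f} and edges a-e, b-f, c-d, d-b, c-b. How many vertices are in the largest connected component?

4

Starting from a we can reach a, e. That is one component of size 2.
Starting from b we can reach b, c, d, f. That is one component of size 4.
The largest has 4 vertices.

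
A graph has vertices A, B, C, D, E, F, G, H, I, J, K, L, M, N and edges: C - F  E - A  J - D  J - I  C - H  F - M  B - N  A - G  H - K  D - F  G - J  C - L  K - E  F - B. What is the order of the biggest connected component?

Starting from A we can reach A, B, C, D, E, F, G, H, I, J, K, L, M, N. That is one component of size 14.
The largest has 14 vertices.

14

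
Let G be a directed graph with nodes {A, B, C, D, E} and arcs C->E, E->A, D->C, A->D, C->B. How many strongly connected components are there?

2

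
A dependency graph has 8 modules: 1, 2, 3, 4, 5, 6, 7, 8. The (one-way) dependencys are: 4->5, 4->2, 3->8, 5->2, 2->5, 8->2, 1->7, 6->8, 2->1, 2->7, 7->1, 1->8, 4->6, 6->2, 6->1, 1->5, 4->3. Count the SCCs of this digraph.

{1, 2, 5, 7, 8} are all mutually reachable — one SCC of size 5.
{4} is an SCC by itself.
{6} is an SCC by itself.
{3} is an SCC by itself.
That gives 4 strongly connected components.

4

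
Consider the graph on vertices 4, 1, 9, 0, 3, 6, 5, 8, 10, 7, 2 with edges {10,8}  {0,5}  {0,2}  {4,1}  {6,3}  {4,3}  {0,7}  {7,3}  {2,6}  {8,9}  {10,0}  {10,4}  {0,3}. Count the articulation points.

Removing 0 increases the component count from 1 to 2, so 0 is a cut vertex.
Removing 4 increases the component count from 1 to 2, so 4 is a cut vertex.
Removing 8 increases the component count from 1 to 2, so 8 is a cut vertex.
Likewise 10 is a cut vertex.
By contrast removing 9 leaves 1 component; it is not a cut vertex. No other vertex is a cut vertex either.

4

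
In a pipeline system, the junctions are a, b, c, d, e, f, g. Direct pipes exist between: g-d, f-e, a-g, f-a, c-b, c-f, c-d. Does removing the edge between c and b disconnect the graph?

Yes

Removing c-b leaves no path between c and b: the component count goes from 1 to 2. So it is a bridge.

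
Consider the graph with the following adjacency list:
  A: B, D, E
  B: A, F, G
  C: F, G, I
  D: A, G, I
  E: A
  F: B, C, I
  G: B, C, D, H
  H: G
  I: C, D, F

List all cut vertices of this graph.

Removing A increases the component count from 1 to 2, so A is a cut vertex.
Removing G increases the component count from 1 to 2, so G is a cut vertex.
By contrast removing H leaves 1 component; it is not a cut vertex. No other vertex is a cut vertex either.

A, G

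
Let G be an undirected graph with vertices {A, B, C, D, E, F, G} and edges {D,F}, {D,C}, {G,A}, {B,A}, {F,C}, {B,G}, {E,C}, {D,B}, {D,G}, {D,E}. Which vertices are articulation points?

D

Removing D increases the component count from 1 to 2, so D is a cut vertex.
By contrast removing B leaves 1 component; it is not a cut vertex. No other vertex is a cut vertex either.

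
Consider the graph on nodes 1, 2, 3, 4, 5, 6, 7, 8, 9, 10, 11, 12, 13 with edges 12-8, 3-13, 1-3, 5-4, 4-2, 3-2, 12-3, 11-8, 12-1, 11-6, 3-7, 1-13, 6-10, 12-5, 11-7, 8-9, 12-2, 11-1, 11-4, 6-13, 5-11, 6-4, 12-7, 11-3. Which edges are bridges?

The edges on the cycle 11-1-13-6-11 are not bridges since each lies on that cycle.
But removing 10-6 disconnects 10 from 6; removing 8-9 disconnects 8 from 9 — these are bridges.

10-6, 8-9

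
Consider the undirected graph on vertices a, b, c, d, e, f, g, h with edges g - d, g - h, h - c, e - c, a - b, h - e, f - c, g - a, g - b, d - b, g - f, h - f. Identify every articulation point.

g

Removing g increases the component count from 1 to 2, so g is a cut vertex.
By contrast removing a leaves 1 component; it is not a cut vertex. No other vertex is a cut vertex either.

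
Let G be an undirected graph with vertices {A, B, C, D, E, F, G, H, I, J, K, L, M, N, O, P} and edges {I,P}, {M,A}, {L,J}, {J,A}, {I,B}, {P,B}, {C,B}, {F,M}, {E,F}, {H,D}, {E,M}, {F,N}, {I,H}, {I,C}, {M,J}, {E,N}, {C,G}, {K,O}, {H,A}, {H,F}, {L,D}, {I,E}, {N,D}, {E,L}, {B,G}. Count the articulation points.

Removing I increases the component count from 2 to 3, so I is a cut vertex.
By contrast removing A leaves 2 components; it is not a cut vertex. No other vertex is a cut vertex either.

1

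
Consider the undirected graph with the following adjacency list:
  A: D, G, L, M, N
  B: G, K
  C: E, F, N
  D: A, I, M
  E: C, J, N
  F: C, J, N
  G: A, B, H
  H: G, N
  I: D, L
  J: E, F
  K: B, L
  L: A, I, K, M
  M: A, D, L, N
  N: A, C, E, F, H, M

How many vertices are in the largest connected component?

Starting from A we can reach A, B, C, D, E, F, G, H, I, J, K, L, M, N. That is one component of size 14.
The largest has 14 vertices.

14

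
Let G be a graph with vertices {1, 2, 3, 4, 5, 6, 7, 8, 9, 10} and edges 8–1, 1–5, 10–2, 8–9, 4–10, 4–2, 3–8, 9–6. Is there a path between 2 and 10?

Yes

From 2 we can reach 2, 4, 10, which includes 10.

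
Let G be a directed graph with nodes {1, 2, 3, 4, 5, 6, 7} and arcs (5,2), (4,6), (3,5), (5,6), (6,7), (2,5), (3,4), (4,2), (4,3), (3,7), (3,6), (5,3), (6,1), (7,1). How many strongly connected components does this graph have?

{2, 3, 4, 5} are all mutually reachable — one SCC of size 4.
{7} is an SCC by itself.
{1} is an SCC by itself.
{6} is an SCC by itself.
That gives 4 strongly connected components.

4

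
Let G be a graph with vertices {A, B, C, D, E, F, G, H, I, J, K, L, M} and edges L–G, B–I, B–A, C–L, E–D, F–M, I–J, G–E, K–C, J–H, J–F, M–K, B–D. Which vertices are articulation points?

B, J

Removing B increases the component count from 1 to 2, so B is a cut vertex.
Removing J increases the component count from 1 to 2, so J is a cut vertex.
By contrast removing M leaves 1 component; it is not a cut vertex. No other vertex is a cut vertex either.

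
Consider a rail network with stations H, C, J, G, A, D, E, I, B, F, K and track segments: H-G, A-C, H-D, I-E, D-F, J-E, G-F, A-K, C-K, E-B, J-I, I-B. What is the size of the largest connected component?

Starting from A we can reach A, C, K. That is one component of size 3.
Starting from B we can reach B, E, I, J. That is one component of size 4.
Starting from D we can reach D, F, G, H. That is one component of size 4.
The largest has 4 vertices.

4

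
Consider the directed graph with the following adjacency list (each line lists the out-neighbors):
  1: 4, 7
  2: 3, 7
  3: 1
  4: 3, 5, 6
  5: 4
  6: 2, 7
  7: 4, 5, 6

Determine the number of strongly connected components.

{1, 2, 3, 4, 5, 6, 7} are all mutually reachable — one SCC of size 7.
That gives 1 strongly connected component.

1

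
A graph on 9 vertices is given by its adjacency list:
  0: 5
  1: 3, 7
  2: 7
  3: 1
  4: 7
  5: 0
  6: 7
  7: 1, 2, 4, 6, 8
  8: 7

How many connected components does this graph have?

Starting from 0 we can reach 0, 5. That is one component of size 2.
Starting from 1 we can reach 1, 2, 3, 4, 6, 7, 8. That is one component of size 7.
Total: 2 components.

2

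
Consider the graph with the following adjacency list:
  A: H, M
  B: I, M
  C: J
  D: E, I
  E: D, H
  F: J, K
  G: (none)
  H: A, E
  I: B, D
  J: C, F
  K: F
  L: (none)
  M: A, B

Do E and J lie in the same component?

The component containing E is {A, B, D, E, H, I, M}, and J is not in it.

No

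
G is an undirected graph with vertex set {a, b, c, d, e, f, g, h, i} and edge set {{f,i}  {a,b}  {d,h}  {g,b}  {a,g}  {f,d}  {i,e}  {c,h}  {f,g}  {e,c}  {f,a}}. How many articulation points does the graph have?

1

Removing f increases the component count from 1 to 2, so f is a cut vertex.
By contrast removing g leaves 1 component; it is not a cut vertex. No other vertex is a cut vertex either.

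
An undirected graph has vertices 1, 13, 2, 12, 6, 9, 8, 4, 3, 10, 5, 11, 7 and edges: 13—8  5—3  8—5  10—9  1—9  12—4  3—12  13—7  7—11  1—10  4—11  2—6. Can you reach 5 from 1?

The component containing 1 is {1, 9, 10}, and 5 is not in it.

No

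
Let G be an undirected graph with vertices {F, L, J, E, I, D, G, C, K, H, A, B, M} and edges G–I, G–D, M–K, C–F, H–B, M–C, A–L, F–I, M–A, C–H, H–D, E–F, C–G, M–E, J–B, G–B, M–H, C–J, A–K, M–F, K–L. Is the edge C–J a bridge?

After removing C–J, the path C-H-B-J still connects them, so the edge is not a bridge.

No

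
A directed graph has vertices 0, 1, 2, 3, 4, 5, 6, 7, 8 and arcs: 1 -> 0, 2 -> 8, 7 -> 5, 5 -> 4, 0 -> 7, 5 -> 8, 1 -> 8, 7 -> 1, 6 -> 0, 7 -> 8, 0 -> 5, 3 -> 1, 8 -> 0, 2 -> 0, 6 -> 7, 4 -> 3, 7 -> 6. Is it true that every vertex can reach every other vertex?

There is no directed path from 3 to 2, so the graph is not strongly connected.

No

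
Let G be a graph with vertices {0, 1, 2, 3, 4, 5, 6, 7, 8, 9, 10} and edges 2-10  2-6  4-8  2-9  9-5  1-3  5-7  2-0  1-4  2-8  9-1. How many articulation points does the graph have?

Removing 1 increases the component count from 1 to 2, so 1 is a cut vertex.
Removing 2 increases the component count from 1 to 4, so 2 is a cut vertex.
Removing 5 increases the component count from 1 to 2, so 5 is a cut vertex.
Likewise 9 is a cut vertex.
By contrast removing 6 leaves 1 component; it is not a cut vertex. No other vertex is a cut vertex either.

4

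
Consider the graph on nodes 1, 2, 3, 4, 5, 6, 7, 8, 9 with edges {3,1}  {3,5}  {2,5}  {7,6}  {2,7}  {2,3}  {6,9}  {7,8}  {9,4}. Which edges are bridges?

1-3, 2-7, 4-9, 6-7, 6-9, 7-8

The edges on the cycle 2-3-5-2 are not bridges since each lies on that cycle.
But removing 7 - 6 disconnects 7 from 6; removing 7 - 8 disconnects 7 from 8; removing 2 - 7 disconnects 2 from 7; removing 6 - 9 disconnects 6 from 9 — these are bridges.
In total 6 edges are bridges.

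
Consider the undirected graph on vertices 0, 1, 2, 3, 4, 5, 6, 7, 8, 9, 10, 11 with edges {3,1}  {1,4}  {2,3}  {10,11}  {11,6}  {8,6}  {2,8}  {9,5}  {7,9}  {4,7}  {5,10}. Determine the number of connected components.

0 is isolated — a component by itself.
Starting from 1 we can reach 1, 2, 3, 4, 5, 6, 7, 8, 9, 10, 11. That is one component of size 11.
Total: 2 components.

2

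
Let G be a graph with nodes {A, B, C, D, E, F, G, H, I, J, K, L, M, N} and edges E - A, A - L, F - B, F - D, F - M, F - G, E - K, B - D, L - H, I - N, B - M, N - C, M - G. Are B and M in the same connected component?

From B we can reach B, D, F, G, M, which includes M.

Yes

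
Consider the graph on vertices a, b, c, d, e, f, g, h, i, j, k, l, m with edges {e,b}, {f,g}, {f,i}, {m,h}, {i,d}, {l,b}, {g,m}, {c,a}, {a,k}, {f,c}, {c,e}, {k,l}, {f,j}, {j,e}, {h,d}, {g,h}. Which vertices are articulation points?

Removing f increases the component count from 1 to 2, so f is a cut vertex.
By contrast removing e leaves 1 component; it is not a cut vertex. No other vertex is a cut vertex either.

f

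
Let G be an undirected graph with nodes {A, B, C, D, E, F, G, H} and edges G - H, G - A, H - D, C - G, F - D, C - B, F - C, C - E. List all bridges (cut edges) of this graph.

A-G, B-C, C-E

The edges on the cycle F-C-G-H-D-F are not bridges since each lies on that cycle.
But removing C - B disconnects C from B; removing C - E disconnects C from E; removing G - A disconnects G from A — these are bridges.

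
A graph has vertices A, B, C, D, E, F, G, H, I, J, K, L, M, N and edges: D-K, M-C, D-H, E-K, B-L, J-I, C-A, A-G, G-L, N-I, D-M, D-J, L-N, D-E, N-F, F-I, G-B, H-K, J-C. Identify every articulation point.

D

Removing D increases the component count from 1 to 2, so D is a cut vertex.
By contrast removing E leaves 1 component; it is not a cut vertex. No other vertex is a cut vertex either.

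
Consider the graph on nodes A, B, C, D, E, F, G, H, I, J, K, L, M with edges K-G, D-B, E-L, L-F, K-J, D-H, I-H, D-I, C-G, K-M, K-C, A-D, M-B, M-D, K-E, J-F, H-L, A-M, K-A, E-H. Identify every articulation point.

K

Removing K increases the component count from 1 to 2, so K is a cut vertex.
By contrast removing L leaves 1 component; it is not a cut vertex. No other vertex is a cut vertex either.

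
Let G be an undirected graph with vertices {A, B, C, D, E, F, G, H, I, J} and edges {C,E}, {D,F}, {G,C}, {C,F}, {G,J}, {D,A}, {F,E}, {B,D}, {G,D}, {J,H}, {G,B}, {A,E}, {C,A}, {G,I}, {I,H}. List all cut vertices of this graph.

G

Removing G increases the component count from 1 to 2, so G is a cut vertex.
By contrast removing I leaves 1 component; it is not a cut vertex. No other vertex is a cut vertex either.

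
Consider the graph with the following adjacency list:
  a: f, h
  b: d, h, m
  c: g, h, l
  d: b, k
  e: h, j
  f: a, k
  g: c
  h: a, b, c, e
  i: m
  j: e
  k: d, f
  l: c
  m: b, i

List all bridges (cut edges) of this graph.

b-m, c-g, c-h, c-l, e-h, e-j, i-m

The edges on the cycle h-b-d-k-f-a-h are not bridges since each lies on that cycle.
But removing b-m disconnects b from m; removing h-e disconnects h from e; removing j-e disconnects j from e; removing l-c disconnects l from c — these are bridges.
In total 7 edges are bridges.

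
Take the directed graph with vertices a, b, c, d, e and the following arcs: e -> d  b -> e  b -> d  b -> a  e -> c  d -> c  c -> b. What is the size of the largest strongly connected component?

{b, c, d, e} are all mutually reachable — one SCC of size 4.
{a} is an SCC by itself.
The largest has 4 vertices.

4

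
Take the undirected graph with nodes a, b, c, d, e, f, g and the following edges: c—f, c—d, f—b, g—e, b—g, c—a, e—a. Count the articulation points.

Removing c increases the component count from 1 to 2, so c is a cut vertex.
By contrast removing f leaves 1 component; it is not a cut vertex. No other vertex is a cut vertex either.

1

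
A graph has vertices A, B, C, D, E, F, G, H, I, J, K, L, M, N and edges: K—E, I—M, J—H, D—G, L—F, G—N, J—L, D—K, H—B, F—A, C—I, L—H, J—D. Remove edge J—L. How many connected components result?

J and L are still connected via J-H-L, so the component count stays at 2.

2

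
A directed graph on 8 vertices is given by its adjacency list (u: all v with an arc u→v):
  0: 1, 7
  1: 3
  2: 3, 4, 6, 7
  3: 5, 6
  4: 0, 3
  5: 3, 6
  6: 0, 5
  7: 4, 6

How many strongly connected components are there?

2

{0, 1, 3, 4, 5, 6, 7} are all mutually reachable — one SCC of size 7.
{2} is an SCC by itself.
That gives 2 strongly connected components.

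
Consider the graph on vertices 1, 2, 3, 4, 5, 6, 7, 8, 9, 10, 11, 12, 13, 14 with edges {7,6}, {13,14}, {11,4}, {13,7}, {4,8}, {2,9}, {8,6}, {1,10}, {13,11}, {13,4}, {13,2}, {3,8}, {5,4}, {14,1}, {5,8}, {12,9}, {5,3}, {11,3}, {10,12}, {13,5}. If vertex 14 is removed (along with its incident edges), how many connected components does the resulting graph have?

1

With 14 gone, the remaining components are: {1, 2, 3, 4, 5, 6, 7, 8, 9, 10, 11, 12, 13}.
That is 1 component.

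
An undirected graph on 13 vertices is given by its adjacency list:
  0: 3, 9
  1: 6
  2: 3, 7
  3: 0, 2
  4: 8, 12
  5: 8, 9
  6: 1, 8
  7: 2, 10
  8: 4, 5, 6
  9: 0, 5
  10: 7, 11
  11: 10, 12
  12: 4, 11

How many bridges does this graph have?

2

The edges on the cycle 4-8-5-9-0-3-2-7-10-11-12-4 are not bridges since each lies on that cycle.
But removing 8-6 disconnects 8 from 6; removing 6-1 disconnects 6 from 1 — these are bridges.
That makes 2 bridges.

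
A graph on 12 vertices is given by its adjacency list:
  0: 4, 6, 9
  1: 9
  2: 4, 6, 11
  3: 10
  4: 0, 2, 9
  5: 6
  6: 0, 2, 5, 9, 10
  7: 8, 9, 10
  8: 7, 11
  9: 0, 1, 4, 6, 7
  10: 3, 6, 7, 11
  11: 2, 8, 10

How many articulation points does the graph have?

3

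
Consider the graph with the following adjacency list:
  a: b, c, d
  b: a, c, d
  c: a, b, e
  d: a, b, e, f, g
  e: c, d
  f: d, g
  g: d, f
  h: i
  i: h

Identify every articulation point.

d

Removing d increases the component count from 2 to 3, so d is a cut vertex.
By contrast removing h leaves 2 components; it is not a cut vertex. No other vertex is a cut vertex either.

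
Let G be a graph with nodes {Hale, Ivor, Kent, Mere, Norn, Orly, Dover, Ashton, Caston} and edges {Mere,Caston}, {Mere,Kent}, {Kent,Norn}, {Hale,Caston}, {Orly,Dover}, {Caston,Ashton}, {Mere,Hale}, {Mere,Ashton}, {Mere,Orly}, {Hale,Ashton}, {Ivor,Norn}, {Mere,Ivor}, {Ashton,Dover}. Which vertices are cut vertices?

Removing Mere increases the component count from 1 to 2, so Mere is a cut vertex.
By contrast removing Hale leaves 1 component; it is not a cut vertex. No other vertex is a cut vertex either.

Mere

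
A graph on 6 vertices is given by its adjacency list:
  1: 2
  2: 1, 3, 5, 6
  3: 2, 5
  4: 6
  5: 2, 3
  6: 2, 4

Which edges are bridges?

1-2, 2-6, 4-6

The edges on the cycle 3-5-2-3 are not bridges since each lies on that cycle.
But removing 2-1 disconnects 2 from 1; removing 6-4 disconnects 6 from 4; removing 2-6 disconnects 2 from 6 — these are bridges.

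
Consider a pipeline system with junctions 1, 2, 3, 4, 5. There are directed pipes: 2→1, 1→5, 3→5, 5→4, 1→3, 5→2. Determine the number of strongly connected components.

2

{1, 2, 3, 5} are all mutually reachable — one SCC of size 4.
{4} is an SCC by itself.
That gives 2 strongly connected components.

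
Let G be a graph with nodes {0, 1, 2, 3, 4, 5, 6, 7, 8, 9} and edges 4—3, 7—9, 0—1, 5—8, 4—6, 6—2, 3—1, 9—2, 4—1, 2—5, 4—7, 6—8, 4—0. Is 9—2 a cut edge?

No

After removing 9—2, the path 9-7-4-6-2 still connects them, so the edge is not a bridge.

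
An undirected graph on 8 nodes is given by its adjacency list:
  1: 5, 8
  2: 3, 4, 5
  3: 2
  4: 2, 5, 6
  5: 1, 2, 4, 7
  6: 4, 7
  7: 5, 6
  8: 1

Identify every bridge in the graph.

1-5, 1-8, 2-3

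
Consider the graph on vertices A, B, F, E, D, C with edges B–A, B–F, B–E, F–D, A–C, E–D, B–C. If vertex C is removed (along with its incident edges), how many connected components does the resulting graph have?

With C gone, the remaining components are: {A, B, D, E, F}.
That is 1 component.

1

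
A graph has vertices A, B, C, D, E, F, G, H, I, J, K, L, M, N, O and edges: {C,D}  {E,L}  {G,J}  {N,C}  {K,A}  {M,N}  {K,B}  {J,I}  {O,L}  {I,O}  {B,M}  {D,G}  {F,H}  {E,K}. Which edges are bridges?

The edges on the cycle E-K-B-M-N-C-D-G-J-I-O-L-E are not bridges since each lies on that cycle.
But removing K - A disconnects K from A; removing F - H disconnects F from H — these are bridges.

A-K, F-H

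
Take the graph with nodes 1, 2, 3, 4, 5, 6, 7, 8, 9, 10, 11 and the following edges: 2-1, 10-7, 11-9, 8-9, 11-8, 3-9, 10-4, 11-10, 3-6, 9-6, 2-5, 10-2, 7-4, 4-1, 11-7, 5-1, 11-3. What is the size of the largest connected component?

11

Starting from 1 we can reach 1, 2, 3, 4, 5, 6, 7, 8, 9, 10, 11. That is one component of size 11.
The largest has 11 vertices.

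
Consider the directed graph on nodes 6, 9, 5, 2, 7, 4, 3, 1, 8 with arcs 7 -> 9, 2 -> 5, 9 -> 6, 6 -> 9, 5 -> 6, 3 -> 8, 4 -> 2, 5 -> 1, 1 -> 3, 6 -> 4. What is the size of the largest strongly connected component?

5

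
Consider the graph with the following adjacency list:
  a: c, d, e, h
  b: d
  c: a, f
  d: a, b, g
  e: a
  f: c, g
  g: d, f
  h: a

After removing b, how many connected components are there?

1

With b gone, the remaining components are: {a, c, d, e, f, g, h}.
That is 1 component.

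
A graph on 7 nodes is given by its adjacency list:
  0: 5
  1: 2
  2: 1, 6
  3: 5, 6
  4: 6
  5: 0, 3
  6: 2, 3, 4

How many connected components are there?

Starting from 0 we can reach 0, 1, 2, 3, 4, 5, 6. That is one component of size 7.
Total: 1 component.

1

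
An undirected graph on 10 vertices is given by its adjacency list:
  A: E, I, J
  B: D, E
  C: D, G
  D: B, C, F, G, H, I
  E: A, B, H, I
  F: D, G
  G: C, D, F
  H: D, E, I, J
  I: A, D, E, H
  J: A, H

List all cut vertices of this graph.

D

Removing D increases the component count from 1 to 2, so D is a cut vertex.
By contrast removing G leaves 1 component; it is not a cut vertex. No other vertex is a cut vertex either.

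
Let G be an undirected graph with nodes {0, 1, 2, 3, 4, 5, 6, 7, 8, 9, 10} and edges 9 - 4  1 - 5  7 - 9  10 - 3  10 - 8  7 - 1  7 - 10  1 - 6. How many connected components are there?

2 is isolated — a component by itself.
0 is isolated — a component by itself.
Starting from 1 we can reach 1, 3, 4, 5, 6, 7, 8, 9, 10. That is one component of size 9.
Total: 3 components.

3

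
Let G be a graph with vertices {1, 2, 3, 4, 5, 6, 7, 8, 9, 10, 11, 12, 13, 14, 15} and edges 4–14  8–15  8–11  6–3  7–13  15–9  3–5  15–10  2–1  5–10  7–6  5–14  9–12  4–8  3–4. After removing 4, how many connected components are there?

2

With 4 gone, the remaining components are: {1, 2}; {3, 5, 6, 7, 8, 9, 10, 11, 12, 13, 14, 15}.
That is 2 components.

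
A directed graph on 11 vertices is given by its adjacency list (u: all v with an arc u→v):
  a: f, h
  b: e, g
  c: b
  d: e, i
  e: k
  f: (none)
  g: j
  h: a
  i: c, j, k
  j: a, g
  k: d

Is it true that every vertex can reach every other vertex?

There is no directed path from f to b, so the graph is not strongly connected.

No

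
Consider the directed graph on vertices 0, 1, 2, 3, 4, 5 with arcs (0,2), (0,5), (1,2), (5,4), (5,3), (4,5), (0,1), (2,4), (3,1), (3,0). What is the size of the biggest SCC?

6

{0, 1, 2, 3, 4, 5} are all mutually reachable — one SCC of size 6.
The largest has 6 vertices.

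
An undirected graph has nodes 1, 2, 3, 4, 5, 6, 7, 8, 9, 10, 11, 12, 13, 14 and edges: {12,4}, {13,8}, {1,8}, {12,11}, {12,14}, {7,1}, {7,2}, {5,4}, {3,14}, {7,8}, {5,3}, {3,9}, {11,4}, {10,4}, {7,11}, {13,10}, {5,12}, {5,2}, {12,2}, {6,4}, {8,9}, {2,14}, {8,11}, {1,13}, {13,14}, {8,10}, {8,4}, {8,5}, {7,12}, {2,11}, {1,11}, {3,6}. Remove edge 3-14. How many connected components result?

1

3 and 14 are still connected via 3-5-12-14, so the component count stays at 1.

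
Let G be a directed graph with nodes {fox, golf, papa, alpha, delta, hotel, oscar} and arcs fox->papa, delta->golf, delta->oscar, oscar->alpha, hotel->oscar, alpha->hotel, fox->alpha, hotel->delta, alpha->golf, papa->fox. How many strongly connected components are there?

{alpha, delta, hotel, oscar} are all mutually reachable — one SCC of size 4.
{fox, papa} are all mutually reachable — one SCC of size 2.
{golf} is an SCC by itself.
That gives 3 strongly connected components.

3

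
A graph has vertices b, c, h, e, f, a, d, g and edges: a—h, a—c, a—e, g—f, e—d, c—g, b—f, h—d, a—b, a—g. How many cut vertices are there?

1

Removing a increases the component count from 1 to 2, so a is a cut vertex.
By contrast removing c leaves 1 component; it is not a cut vertex. No other vertex is a cut vertex either.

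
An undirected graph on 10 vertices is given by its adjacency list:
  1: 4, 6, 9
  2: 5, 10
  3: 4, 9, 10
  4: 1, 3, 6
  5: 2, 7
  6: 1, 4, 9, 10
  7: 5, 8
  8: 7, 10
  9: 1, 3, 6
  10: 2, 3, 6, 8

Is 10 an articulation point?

Yes

Deleting 10 raises the number of components from 1 to 2, so 10 is a cut vertex.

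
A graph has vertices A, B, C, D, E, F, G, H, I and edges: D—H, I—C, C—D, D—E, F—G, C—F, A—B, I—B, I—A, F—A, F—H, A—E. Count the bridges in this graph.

1

The edges on the cycle C-F-H-D-C are not bridges since each lies on that cycle.
But removing F—G disconnects F from G — this is a bridge.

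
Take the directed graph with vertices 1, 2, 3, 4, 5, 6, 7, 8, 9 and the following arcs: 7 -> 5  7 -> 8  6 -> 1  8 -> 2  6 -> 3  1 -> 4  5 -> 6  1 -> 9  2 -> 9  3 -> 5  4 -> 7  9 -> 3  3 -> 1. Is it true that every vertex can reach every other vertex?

Yes

From 6 we can reach every vertex (1, 2, 3, 4, 5, 6, 7, 8, 9), and every vertex can reach 6 (1, 2, 3, 4, 5, 6, 7, 8, 9). So the whole graph is one strongly connected component.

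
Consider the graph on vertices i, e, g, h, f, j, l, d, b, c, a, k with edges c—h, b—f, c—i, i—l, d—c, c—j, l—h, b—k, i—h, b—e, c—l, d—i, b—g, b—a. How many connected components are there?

2

Starting from c we can reach c, d, h, i, j, l. That is one component of size 6.
Starting from a we can reach a, b, e, f, g, k. That is one component of size 6.
Total: 2 components.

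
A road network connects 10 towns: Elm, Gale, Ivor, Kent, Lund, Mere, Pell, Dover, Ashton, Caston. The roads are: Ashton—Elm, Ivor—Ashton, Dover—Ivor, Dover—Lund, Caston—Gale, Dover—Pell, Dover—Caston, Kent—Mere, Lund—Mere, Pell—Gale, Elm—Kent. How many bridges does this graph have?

The edges on the cycle Dover-Pell-Gale-Caston-Dover are not bridges since each lies on that cycle.
Every edge lies on some cycle, so there are no bridges.

0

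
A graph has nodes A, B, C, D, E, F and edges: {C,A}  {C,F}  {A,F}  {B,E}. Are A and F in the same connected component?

From A we can reach A, C, F, which includes F.

Yes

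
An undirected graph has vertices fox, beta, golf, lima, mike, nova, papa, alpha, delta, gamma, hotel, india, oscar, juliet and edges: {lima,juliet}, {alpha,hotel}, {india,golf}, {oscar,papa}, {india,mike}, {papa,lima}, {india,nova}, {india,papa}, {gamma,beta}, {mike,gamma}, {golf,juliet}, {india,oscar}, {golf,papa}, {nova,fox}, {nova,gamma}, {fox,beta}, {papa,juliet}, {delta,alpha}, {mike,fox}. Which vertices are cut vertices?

alpha, india

Removing alpha increases the component count from 2 to 3, so alpha is a cut vertex.
Removing india increases the component count from 2 to 3, so india is a cut vertex.
By contrast removing juliet leaves 2 components; it is not a cut vertex. No other vertex is a cut vertex either.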